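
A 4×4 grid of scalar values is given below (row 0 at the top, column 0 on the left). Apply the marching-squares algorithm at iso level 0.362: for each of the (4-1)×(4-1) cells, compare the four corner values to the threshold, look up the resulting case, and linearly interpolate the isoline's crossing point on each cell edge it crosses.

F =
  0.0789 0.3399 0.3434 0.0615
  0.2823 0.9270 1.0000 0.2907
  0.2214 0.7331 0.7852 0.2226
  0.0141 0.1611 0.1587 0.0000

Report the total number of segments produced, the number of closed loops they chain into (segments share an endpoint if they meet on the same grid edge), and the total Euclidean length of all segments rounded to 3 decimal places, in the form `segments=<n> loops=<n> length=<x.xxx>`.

cell (0,0): code 0100 → (0.038,1.000)–(1.000,0.124)
cell (0,1): code 1100 → (0.028,2.000)–(0.038,1.000)
cell (0,2): code 1000 → (1.000,2.899)–(0.028,2.000)
cell (1,0): code 0110 → (1.000,0.124)–(2.000,0.275)
cell (1,2): code 1001 → (2.000,2.752)–(1.000,2.899)
cell (2,0): code 0010 → (2.000,0.275)–(2.649,1.000)
cell (2,1): code 0011 → (2.649,1.000)–(2.675,2.000)
cell (2,2): code 0001 → (2.675,2.000)–(2.000,2.752)
total: 8 segments, chained into 1 closed loop(s), length Σ = 8.632312

segments=8 loops=1 length=8.632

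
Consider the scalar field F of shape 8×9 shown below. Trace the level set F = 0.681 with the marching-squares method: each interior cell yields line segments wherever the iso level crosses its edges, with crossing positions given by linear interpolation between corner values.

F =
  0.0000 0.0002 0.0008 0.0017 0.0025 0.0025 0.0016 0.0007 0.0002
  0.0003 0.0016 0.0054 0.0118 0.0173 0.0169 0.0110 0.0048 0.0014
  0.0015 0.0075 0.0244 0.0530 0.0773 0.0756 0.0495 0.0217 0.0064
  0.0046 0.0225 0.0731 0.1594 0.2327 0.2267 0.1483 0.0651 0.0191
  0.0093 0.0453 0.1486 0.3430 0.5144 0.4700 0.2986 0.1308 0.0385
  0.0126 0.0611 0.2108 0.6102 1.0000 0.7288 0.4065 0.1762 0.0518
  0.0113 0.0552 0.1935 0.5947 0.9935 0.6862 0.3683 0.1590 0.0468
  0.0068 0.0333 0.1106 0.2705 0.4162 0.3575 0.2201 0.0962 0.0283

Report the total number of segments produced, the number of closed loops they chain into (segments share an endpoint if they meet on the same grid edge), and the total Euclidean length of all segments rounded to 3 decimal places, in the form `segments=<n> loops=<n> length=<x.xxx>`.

cell (4,3): code 0100 → (4.343,4.000)–(5.000,3.182)
cell (4,4): code 1100 → (4.815,5.000)–(4.343,4.000)
cell (4,5): code 1000 → (5.000,5.148)–(4.815,5.000)
cell (5,3): code 0110 → (5.000,3.182)–(6.000,3.216)
cell (5,5): code 1001 → (6.000,5.016)–(5.000,5.148)
cell (6,3): code 0010 → (6.000,3.216)–(6.541,4.000)
cell (6,4): code 0011 → (6.541,4.000)–(6.016,5.000)
cell (6,5): code 0001 → (6.016,5.000)–(6.000,5.016)
total: 8 segments, chained into 1 closed loop(s), length Σ = 6.506262

segments=8 loops=1 length=6.506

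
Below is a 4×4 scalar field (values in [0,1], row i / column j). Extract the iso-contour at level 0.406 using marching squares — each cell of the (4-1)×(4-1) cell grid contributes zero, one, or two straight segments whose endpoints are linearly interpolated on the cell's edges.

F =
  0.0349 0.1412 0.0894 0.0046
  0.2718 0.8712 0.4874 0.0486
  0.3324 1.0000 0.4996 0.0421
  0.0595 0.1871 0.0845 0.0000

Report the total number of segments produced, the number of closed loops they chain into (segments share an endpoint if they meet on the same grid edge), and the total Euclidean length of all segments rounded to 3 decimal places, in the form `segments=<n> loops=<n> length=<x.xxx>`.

cell (0,0): code 0100 → (0.363,1.000)–(1.000,0.224)
cell (0,1): code 1100 → (0.795,2.000)–(0.363,1.000)
cell (0,2): code 1000 → (1.000,2.186)–(0.795,2.000)
cell (1,0): code 0110 → (1.000,0.224)–(2.000,0.110)
cell (1,2): code 1001 → (2.000,2.205)–(1.000,2.186)
cell (2,0): code 0010 → (2.000,0.110)–(2.731,1.000)
cell (2,1): code 0011 → (2.731,1.000)–(2.225,2.000)
cell (2,2): code 0001 → (2.225,2.000)–(2.000,2.205)
total: 8 segments, chained into 1 closed loop(s), length Σ = 6.952772

segments=8 loops=1 length=6.953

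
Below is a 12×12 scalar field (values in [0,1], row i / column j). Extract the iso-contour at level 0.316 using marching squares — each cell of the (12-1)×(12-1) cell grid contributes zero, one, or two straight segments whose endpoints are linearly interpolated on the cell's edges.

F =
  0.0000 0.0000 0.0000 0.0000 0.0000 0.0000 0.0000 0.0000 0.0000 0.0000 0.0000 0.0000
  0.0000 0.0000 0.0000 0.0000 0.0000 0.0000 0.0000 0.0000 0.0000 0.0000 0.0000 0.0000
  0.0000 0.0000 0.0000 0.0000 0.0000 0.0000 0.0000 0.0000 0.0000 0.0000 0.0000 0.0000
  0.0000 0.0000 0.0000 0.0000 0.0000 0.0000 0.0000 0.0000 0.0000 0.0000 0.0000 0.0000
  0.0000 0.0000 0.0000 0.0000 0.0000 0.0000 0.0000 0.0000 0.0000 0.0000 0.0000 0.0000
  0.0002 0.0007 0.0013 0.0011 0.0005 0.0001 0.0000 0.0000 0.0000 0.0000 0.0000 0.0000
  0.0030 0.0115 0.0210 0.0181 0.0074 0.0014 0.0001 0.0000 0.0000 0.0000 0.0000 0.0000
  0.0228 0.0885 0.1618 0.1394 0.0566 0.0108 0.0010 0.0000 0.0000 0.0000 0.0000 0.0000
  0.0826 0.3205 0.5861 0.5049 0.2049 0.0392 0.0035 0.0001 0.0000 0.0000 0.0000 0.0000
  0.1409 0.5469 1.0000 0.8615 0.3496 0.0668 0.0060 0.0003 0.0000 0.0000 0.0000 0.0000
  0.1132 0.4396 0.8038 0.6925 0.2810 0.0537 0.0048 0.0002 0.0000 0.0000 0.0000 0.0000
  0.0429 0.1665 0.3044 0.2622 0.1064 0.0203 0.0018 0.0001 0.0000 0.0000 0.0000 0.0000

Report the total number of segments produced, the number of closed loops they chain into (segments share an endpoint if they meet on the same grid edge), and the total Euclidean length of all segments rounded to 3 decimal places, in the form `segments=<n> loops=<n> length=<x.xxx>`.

cell (7,0): code 0100 → (7.981,1.000)–(8.000,0.981)
cell (7,1): code 1100 → (7.363,2.000)–(7.981,1.000)
cell (7,2): code 1100 → (7.483,3.000)–(7.363,2.000)
cell (7,3): code 1000 → (8.000,3.630)–(7.483,3.000)
cell (8,0): code 0110 → (8.000,0.981)–(9.000,0.431)
cell (8,3): code 1101 → (8.768,4.000)–(8.000,3.630)
cell (8,4): code 1000 → (9.000,4.119)–(8.768,4.000)
cell (9,0): code 0110 → (9.000,0.431)–(10.000,0.621)
cell (9,3): code 1011 → (10.000,3.915)–(9.490,4.000)
cell (9,4): code 0001 → (9.490,4.000)–(9.000,4.119)
cell (10,0): code 0010 → (10.000,0.621)–(10.453,1.000)
cell (10,1): code 0011 → (10.453,1.000)–(10.977,2.000)
cell (10,2): code 0011 → (10.977,2.000)–(10.875,3.000)
cell (10,3): code 0001 → (10.875,3.000)–(10.000,3.915)
total: 14 segments, chained into 1 closed loop(s), length Σ = 11.307880

segments=14 loops=1 length=11.308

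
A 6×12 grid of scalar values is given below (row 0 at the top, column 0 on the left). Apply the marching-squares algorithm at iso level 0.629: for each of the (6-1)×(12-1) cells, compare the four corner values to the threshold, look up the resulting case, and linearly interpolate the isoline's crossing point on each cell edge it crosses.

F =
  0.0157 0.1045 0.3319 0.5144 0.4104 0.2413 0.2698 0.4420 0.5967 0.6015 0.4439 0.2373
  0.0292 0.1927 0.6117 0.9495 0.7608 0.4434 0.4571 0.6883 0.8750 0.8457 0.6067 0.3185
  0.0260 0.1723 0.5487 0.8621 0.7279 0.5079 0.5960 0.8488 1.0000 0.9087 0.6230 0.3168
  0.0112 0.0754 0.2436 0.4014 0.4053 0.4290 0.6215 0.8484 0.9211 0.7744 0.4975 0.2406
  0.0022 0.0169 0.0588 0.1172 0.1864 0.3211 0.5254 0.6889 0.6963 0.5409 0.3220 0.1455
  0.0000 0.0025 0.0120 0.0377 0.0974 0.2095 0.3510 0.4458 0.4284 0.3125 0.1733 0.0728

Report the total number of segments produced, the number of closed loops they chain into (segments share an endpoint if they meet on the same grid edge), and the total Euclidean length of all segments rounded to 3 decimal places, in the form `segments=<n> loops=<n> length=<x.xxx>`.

cell (0,2): code 0100 → (0.263,3.000)–(1.000,2.051)
cell (0,3): code 1100 → (0.624,4.000)–(0.263,3.000)
cell (0,4): code 1000 → (1.000,4.415)–(0.624,4.000)
cell (0,6): code 0100 → (0.759,7.000)–(1.000,6.744)
cell (0,7): code 1100 → (0.116,8.000)–(0.759,7.000)
cell (0,8): code 1100 → (0.113,9.000)–(0.116,8.000)
cell (0,9): code 1000 → (1.000,9.907)–(0.113,9.000)
cell (1,2): code 0110 → (1.000,2.051)–(2.000,2.256)
cell (1,4): code 1001 → (2.000,4.450)–(1.000,4.415)
cell (1,6): code 0110 → (1.000,6.744)–(2.000,6.131)
cell (1,9): code 1001 → (2.000,9.979)–(1.000,9.907)
cell (2,2): code 0010 → (2.000,2.256)–(2.506,3.000)
cell (2,3): code 0011 → (2.506,3.000)–(2.307,4.000)
cell (2,4): code 0001 → (2.307,4.000)–(2.000,4.450)
cell (2,6): code 0110 → (2.000,6.131)–(3.000,6.033)
cell (2,9): code 1001 → (3.000,9.525)–(2.000,9.979)
cell (3,6): code 0110 → (3.000,6.033)–(4.000,6.634)
cell (3,8): code 1011 → (4.000,8.433)–(3.623,9.000)
cell (3,9): code 0001 → (3.623,9.000)–(3.000,9.525)
cell (4,6): code 0010 → (4.000,6.634)–(4.246,7.000)
cell (4,7): code 0011 → (4.246,7.000)–(4.251,8.000)
cell (4,8): code 0001 → (4.251,8.000)–(4.000,8.433)
total: 22 segments, chained into 2 closed loop(s), length Σ = 20.001327

segments=22 loops=2 length=20.001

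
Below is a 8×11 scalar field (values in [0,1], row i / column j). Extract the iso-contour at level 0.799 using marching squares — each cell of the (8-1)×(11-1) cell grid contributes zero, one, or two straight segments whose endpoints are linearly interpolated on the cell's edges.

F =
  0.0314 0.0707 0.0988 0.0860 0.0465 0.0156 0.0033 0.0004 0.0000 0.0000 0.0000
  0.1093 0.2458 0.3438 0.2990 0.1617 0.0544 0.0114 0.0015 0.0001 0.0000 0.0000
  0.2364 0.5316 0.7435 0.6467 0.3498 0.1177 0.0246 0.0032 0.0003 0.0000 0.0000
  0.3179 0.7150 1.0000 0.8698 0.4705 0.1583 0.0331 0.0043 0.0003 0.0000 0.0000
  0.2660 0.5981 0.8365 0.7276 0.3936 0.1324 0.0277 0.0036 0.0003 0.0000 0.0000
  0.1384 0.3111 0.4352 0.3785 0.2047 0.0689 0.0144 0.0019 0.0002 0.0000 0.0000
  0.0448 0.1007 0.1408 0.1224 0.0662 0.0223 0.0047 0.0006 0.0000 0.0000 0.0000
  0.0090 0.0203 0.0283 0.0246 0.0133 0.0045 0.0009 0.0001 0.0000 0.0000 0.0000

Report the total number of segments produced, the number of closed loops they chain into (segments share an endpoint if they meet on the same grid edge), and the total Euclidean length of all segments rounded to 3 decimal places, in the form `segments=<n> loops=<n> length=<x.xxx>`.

cell (2,1): code 0100 → (2.216,2.000)–(3.000,1.295)
cell (2,2): code 1100 → (2.683,3.000)–(2.216,2.000)
cell (2,3): code 1000 → (3.000,3.177)–(2.683,3.000)
cell (3,1): code 0110 → (3.000,1.295)–(4.000,1.843)
cell (3,2): code 1011 → (4.000,2.344)–(3.498,3.000)
cell (3,3): code 0001 → (3.498,3.000)–(3.000,3.177)
cell (4,1): code 0010 → (4.000,1.843)–(4.093,2.000)
cell (4,2): code 0001 → (4.093,2.000)–(4.000,2.344)
total: 8 segments, chained into 1 closed loop(s), length Σ = 5.555554

segments=8 loops=1 length=5.556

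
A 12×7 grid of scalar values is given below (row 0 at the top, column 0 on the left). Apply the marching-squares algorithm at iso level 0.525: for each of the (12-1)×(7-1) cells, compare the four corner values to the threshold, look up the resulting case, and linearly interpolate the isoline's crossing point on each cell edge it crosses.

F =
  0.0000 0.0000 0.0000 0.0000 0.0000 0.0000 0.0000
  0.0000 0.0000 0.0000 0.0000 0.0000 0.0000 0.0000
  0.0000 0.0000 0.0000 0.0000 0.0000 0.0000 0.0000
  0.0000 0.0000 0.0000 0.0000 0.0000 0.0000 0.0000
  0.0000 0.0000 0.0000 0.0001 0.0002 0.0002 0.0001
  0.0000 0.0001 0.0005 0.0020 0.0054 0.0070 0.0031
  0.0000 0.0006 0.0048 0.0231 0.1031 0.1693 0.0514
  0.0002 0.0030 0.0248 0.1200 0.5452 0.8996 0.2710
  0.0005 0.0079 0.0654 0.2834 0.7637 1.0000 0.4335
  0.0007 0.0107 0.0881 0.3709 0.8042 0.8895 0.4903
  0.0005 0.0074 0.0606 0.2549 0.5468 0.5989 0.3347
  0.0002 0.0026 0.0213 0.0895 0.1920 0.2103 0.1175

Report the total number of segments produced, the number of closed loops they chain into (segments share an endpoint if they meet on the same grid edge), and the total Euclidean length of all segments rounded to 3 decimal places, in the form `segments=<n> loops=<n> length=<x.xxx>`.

segments=12 loops=1 length=9.873

cell (6,3): code 0100 → (6.954,4.000)–(7.000,3.952)
cell (6,4): code 1100 → (6.487,5.000)–(6.954,4.000)
cell (6,5): code 1000 → (7.000,5.596)–(6.487,5.000)
cell (7,3): code 0110 → (7.000,3.952)–(8.000,3.503)
cell (7,5): code 1001 → (8.000,5.838)–(7.000,5.596)
cell (8,3): code 0110 → (8.000,3.503)–(9.000,3.356)
cell (8,5): code 1001 → (9.000,5.913)–(8.000,5.838)
cell (9,3): code 0110 → (9.000,3.356)–(10.000,3.925)
cell (9,5): code 1001 → (10.000,5.280)–(9.000,5.913)
cell (10,3): code 0010 → (10.000,3.925)–(10.061,4.000)
cell (10,4): code 0011 → (10.061,4.000)–(10.190,5.000)
cell (10,5): code 0001 → (10.190,5.000)–(10.000,5.280)
total: 12 segments, chained into 1 closed loop(s), length Σ = 9.872696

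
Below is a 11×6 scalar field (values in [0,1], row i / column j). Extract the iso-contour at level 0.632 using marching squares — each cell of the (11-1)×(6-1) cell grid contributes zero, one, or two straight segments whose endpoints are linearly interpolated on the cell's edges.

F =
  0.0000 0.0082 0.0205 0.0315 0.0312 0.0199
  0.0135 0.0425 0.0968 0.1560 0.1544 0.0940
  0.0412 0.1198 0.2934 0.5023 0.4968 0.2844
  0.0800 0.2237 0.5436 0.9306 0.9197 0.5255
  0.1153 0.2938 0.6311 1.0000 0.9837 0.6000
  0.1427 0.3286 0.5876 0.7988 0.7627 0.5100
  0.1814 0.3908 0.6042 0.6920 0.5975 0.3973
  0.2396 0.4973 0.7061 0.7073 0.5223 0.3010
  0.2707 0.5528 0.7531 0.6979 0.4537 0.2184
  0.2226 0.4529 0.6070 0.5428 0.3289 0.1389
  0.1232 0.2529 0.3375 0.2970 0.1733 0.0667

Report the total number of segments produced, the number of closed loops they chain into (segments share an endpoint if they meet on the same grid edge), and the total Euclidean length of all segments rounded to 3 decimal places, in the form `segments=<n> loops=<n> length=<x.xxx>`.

segments=18 loops=1 length=16.451

cell (2,2): code 0100 → (2.303,3.000)–(3.000,2.228)
cell (2,3): code 1100 → (2.320,4.000)–(2.303,3.000)
cell (2,4): code 1000 → (3.000,4.730)–(2.320,4.000)
cell (3,2): code 0110 → (3.000,2.228)–(4.000,2.002)
cell (3,4): code 1001 → (4.000,4.917)–(3.000,4.730)
cell (4,2): code 0110 → (4.000,2.002)–(5.000,2.210)
cell (4,4): code 1001 → (5.000,4.517)–(4.000,4.917)
cell (5,2): code 0110 → (5.000,2.210)–(6.000,2.317)
cell (5,3): code 1011 → (6.000,3.635)–(5.791,4.000)
cell (5,4): code 0001 → (5.791,4.000)–(5.000,4.517)
cell (6,1): code 0100 → (6.273,2.000)–(7.000,1.645)
cell (6,2): code 1110 → (6.000,2.317)–(6.273,2.000)
cell (6,3): code 1001 → (7.000,3.407)–(6.000,3.635)
cell (7,1): code 0110 → (7.000,1.645)–(8.000,1.395)
cell (7,3): code 1001 → (8.000,3.270)–(7.000,3.407)
cell (8,1): code 0010 → (8.000,1.395)–(8.829,2.000)
cell (8,2): code 0011 → (8.829,2.000)–(8.425,3.000)
cell (8,3): code 0001 → (8.425,3.000)–(8.000,3.270)
total: 18 segments, chained into 1 closed loop(s), length Σ = 16.450540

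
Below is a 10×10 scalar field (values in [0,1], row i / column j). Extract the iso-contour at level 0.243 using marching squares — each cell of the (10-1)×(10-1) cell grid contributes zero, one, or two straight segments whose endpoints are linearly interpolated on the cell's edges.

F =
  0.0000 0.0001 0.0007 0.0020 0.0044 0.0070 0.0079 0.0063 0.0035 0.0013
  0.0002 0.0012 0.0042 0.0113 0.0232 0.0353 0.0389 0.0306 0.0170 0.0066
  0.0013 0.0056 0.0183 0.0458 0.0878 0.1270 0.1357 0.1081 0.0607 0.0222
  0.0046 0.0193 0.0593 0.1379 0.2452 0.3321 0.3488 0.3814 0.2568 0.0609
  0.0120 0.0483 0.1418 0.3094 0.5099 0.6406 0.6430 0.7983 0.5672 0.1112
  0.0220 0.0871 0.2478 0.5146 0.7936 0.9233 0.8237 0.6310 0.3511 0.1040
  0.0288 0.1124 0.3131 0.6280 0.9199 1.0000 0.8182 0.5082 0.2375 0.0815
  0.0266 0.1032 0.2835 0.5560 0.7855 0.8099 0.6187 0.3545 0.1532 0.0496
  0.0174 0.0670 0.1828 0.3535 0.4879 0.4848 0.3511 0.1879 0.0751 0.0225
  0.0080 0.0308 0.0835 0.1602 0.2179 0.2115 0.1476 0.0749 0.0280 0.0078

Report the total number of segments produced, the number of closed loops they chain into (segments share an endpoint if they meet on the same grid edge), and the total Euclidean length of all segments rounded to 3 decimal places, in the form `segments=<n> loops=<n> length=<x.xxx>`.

segments=26 loops=1 length=20.988

cell (2,3): code 0100 → (2.986,4.000)–(3.000,3.979)
cell (2,4): code 1100 → (2.566,5.000)–(2.986,4.000)
cell (2,5): code 1100 → (2.504,6.000)–(2.566,5.000)
cell (2,6): code 1100 → (2.494,7.000)–(2.504,6.000)
cell (2,7): code 1100 → (2.930,8.000)–(2.494,7.000)
cell (2,8): code 1000 → (3.000,8.070)–(2.930,8.000)
cell (3,2): code 0100 → (3.613,3.000)–(4.000,2.604)
cell (3,3): code 1110 → (3.000,3.979)–(3.613,3.000)
cell (3,8): code 1001 → (4.000,8.711)–(3.000,8.070)
cell (4,1): code 0100 → (4.955,2.000)–(5.000,1.970)
cell (4,2): code 1110 → (4.000,2.604)–(4.955,2.000)
cell (4,8): code 1001 → (5.000,8.437)–(4.000,8.711)
cell (5,1): code 0110 → (5.000,1.970)–(6.000,1.651)
cell (5,7): code 1011 → (6.000,7.980)–(5.952,8.000)
cell (5,8): code 0001 → (5.952,8.000)–(5.000,8.437)
cell (6,1): code 0110 → (6.000,1.651)–(7.000,1.775)
cell (6,7): code 1001 → (7.000,7.554)–(6.000,7.980)
cell (7,1): code 0010 → (7.000,1.775)–(7.402,2.000)
cell (7,2): code 0111 → (7.402,2.000)–(8.000,2.353)
cell (7,6): code 1011 → (8.000,6.662)–(7.669,7.000)
cell (7,7): code 0001 → (7.669,7.000)–(7.000,7.554)
cell (8,2): code 0010 → (8.000,2.353)–(8.572,3.000)
cell (8,3): code 0011 → (8.572,3.000)–(8.907,4.000)
cell (8,4): code 0011 → (8.907,4.000)–(8.885,5.000)
cell (8,5): code 0011 → (8.885,5.000)–(8.531,6.000)
cell (8,6): code 0001 → (8.531,6.000)–(8.000,6.662)
total: 26 segments, chained into 1 closed loop(s), length Σ = 20.988264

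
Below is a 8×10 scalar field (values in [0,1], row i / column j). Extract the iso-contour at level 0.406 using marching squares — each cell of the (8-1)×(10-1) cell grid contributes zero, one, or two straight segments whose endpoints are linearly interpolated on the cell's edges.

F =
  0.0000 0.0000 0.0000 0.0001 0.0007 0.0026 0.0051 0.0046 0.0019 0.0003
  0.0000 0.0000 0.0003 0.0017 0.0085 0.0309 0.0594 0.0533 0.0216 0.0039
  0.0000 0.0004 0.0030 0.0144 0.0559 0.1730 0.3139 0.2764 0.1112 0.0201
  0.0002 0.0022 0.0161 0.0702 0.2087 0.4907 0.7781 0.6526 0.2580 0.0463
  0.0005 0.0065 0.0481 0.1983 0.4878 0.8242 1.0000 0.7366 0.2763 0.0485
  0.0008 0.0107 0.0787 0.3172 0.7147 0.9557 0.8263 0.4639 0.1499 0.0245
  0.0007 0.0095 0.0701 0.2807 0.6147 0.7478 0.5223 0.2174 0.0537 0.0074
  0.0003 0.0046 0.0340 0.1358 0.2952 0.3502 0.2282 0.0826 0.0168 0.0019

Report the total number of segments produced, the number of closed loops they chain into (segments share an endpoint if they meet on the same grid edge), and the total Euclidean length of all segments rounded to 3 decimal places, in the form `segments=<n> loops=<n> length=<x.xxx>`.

segments=16 loops=1 length=13.978

cell (2,4): code 0100 → (2.733,5.000)–(3.000,4.700)
cell (2,5): code 1100 → (2.198,6.000)–(2.733,5.000)
cell (2,6): code 1100 → (2.344,7.000)–(2.198,6.000)
cell (2,7): code 1000 → (3.000,7.625)–(2.344,7.000)
cell (3,3): code 0100 → (3.707,4.000)–(4.000,3.717)
cell (3,4): code 1110 → (3.000,4.700)–(3.707,4.000)
cell (3,7): code 1001 → (4.000,7.718)–(3.000,7.625)
cell (4,3): code 0110 → (4.000,3.717)–(5.000,3.223)
cell (4,7): code 1001 → (5.000,7.184)–(4.000,7.718)
cell (5,3): code 0110 → (5.000,3.223)–(6.000,3.375)
cell (5,6): code 1011 → (6.000,6.381)–(5.235,7.000)
cell (5,7): code 0001 → (5.235,7.000)–(5.000,7.184)
cell (6,3): code 0010 → (6.000,3.375)–(6.653,4.000)
cell (6,4): code 0011 → (6.653,4.000)–(6.860,5.000)
cell (6,5): code 0011 → (6.860,5.000)–(6.395,6.000)
cell (6,6): code 0001 → (6.395,6.000)–(6.000,6.381)
total: 16 segments, chained into 1 closed loop(s), length Σ = 13.977912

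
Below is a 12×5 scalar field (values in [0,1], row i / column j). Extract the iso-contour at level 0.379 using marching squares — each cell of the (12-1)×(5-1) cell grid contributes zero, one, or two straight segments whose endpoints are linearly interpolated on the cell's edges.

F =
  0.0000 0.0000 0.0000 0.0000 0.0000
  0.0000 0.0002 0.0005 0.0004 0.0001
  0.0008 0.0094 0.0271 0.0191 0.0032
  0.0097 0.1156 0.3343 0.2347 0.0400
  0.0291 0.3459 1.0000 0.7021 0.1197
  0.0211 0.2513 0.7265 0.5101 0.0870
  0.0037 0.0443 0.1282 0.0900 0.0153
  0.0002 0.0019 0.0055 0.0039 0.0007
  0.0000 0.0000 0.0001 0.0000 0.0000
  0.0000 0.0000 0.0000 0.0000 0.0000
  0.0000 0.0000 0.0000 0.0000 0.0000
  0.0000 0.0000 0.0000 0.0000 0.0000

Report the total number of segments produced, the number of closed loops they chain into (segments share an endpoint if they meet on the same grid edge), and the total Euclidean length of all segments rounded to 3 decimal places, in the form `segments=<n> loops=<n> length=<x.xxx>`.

cell (3,1): code 0100 → (3.067,2.000)–(4.000,1.051)
cell (3,2): code 1100 → (3.309,3.000)–(3.067,2.000)
cell (3,3): code 1000 → (4.000,3.555)–(3.309,3.000)
cell (4,1): code 0110 → (4.000,1.051)–(5.000,1.269)
cell (4,3): code 1001 → (5.000,3.310)–(4.000,3.555)
cell (5,1): code 0010 → (5.000,1.269)–(5.581,2.000)
cell (5,2): code 0011 → (5.581,2.000)–(5.312,3.000)
cell (5,3): code 0001 → (5.312,3.000)–(5.000,3.310)
total: 8 segments, chained into 1 closed loop(s), length Σ = 7.708310

segments=8 loops=1 length=7.708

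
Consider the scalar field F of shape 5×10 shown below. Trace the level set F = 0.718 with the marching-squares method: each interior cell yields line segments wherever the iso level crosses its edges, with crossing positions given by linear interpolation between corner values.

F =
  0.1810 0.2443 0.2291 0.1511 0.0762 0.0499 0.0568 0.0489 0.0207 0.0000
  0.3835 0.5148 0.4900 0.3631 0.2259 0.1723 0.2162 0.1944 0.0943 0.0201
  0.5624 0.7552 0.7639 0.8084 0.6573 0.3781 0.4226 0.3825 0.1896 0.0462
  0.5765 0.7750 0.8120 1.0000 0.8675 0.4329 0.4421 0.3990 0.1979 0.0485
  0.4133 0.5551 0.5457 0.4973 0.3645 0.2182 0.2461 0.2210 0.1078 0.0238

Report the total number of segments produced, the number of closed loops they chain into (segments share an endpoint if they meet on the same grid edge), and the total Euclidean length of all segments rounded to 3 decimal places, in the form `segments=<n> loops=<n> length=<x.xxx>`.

cell (1,0): code 0100 → (1.845,1.000)–(2.000,0.807)
cell (1,1): code 1100 → (1.832,2.000)–(1.845,1.000)
cell (1,2): code 1100 → (1.797,3.000)–(1.832,2.000)
cell (1,3): code 1000 → (2.000,3.598)–(1.797,3.000)
cell (2,0): code 0110 → (2.000,0.807)–(3.000,0.713)
cell (2,3): code 1101 → (2.289,4.000)–(2.000,3.598)
cell (2,4): code 1000 → (3.000,4.344)–(2.289,4.000)
cell (3,0): code 0010 → (3.000,0.713)–(3.259,1.000)
cell (3,1): code 0011 → (3.259,1.000)–(3.353,2.000)
cell (3,2): code 0011 → (3.353,2.000)–(3.561,3.000)
cell (3,3): code 0011 → (3.561,3.000)–(3.297,4.000)
cell (3,4): code 0001 → (3.297,4.000)–(3.000,4.344)
total: 12 segments, chained into 1 closed loop(s), length Σ = 9.070481

segments=12 loops=1 length=9.070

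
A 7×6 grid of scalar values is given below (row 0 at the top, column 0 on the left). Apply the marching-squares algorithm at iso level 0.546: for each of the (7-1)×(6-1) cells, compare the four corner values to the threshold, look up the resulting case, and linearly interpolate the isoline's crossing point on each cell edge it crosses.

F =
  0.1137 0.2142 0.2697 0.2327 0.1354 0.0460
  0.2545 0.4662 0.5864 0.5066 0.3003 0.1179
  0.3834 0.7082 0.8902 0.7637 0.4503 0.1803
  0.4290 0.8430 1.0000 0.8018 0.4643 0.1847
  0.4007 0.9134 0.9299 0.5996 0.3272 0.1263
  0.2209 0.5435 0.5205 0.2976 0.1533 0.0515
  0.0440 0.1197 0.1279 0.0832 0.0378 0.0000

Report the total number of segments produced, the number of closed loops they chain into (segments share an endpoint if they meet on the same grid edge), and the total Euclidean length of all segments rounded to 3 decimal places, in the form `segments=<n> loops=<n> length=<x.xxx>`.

cell (0,1): code 0100 → (0.872,2.000)–(1.000,1.664)
cell (0,2): code 1000 → (1.000,2.506)–(0.872,2.000)
cell (1,0): code 0100 → (1.330,1.000)–(2.000,0.501)
cell (1,1): code 1110 → (1.000,1.664)–(1.330,1.000)
cell (1,2): code 1101 → (1.153,3.000)–(1.000,2.506)
cell (1,3): code 1000 → (2.000,3.695)–(1.153,3.000)
cell (2,0): code 0110 → (2.000,0.501)–(3.000,0.283)
cell (2,3): code 1001 → (3.000,3.758)–(2.000,3.695)
cell (3,0): code 0110 → (3.000,0.283)–(4.000,0.283)
cell (3,3): code 1001 → (4.000,3.197)–(3.000,3.758)
cell (4,0): code 0010 → (4.000,0.283)–(4.993,1.000)
cell (4,1): code 0011 → (4.993,1.000)–(4.938,2.000)
cell (4,2): code 0011 → (4.938,2.000)–(4.177,3.000)
cell (4,3): code 0001 → (4.177,3.000)–(4.000,3.197)
total: 14 segments, chained into 1 closed loop(s), length Σ = 11.990527

segments=14 loops=1 length=11.991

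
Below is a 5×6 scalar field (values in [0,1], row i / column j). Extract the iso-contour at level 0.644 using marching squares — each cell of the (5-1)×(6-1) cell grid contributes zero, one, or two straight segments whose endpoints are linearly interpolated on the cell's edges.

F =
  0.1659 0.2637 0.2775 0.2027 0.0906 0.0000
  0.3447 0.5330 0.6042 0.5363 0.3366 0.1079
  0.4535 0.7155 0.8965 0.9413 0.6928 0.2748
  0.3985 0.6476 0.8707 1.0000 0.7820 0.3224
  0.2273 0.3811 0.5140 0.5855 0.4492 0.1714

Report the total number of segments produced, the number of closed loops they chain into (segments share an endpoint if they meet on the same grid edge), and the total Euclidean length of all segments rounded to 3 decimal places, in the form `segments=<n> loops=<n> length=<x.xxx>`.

segments=12 loops=1 length=9.814

cell (1,0): code 0100 → (1.608,1.000)–(2.000,0.727)
cell (1,1): code 1100 → (1.136,2.000)–(1.608,1.000)
cell (1,2): code 1100 → (1.266,3.000)–(1.136,2.000)
cell (1,3): code 1100 → (1.863,4.000)–(1.266,3.000)
cell (1,4): code 1000 → (2.000,4.117)–(1.863,4.000)
cell (2,0): code 0110 → (2.000,0.727)–(3.000,0.986)
cell (2,4): code 1001 → (3.000,4.300)–(2.000,4.117)
cell (3,0): code 0010 → (3.000,0.986)–(3.014,1.000)
cell (3,1): code 0011 → (3.014,1.000)–(3.636,2.000)
cell (3,2): code 0011 → (3.636,2.000)–(3.859,3.000)
cell (3,3): code 0011 → (3.859,3.000)–(3.415,4.000)
cell (3,4): code 0001 → (3.415,4.000)–(3.000,4.300)
total: 12 segments, chained into 1 closed loop(s), length Σ = 9.814180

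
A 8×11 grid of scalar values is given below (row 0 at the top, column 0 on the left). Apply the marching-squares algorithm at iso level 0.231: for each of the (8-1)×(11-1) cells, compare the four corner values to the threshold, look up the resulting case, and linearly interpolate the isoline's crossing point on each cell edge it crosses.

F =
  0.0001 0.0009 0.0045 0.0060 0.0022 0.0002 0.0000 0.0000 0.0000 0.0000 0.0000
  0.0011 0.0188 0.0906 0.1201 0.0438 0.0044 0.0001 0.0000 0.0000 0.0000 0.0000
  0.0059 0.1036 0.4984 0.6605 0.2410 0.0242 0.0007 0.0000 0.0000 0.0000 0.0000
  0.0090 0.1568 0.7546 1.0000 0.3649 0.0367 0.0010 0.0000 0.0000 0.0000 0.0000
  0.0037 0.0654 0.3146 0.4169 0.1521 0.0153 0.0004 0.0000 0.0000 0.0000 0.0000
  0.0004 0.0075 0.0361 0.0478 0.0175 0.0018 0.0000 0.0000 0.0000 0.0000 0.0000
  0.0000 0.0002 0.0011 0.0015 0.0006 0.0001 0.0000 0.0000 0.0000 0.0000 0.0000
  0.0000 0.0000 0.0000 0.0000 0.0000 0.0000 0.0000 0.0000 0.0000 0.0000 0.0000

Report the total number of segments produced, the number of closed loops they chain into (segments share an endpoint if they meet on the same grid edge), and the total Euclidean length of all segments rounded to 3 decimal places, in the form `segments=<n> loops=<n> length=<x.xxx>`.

segments=12 loops=1 length=10.047

cell (1,1): code 0100 → (1.344,2.000)–(2.000,1.323)
cell (1,2): code 1100 → (1.205,3.000)–(1.344,2.000)
cell (1,3): code 1100 → (1.949,4.000)–(1.205,3.000)
cell (1,4): code 1000 → (2.000,4.046)–(1.949,4.000)
cell (2,1): code 0110 → (2.000,1.323)–(3.000,1.124)
cell (2,4): code 1001 → (3.000,4.408)–(2.000,4.046)
cell (3,1): code 0110 → (3.000,1.124)–(4.000,1.665)
cell (3,3): code 1011 → (4.000,3.702)–(3.629,4.000)
cell (3,4): code 0001 → (3.629,4.000)–(3.000,4.408)
cell (4,1): code 0010 → (4.000,1.665)–(4.300,2.000)
cell (4,2): code 0011 → (4.300,2.000)–(4.504,3.000)
cell (4,3): code 0001 → (4.504,3.000)–(4.000,3.702)
total: 12 segments, chained into 1 closed loop(s), length Σ = 10.047253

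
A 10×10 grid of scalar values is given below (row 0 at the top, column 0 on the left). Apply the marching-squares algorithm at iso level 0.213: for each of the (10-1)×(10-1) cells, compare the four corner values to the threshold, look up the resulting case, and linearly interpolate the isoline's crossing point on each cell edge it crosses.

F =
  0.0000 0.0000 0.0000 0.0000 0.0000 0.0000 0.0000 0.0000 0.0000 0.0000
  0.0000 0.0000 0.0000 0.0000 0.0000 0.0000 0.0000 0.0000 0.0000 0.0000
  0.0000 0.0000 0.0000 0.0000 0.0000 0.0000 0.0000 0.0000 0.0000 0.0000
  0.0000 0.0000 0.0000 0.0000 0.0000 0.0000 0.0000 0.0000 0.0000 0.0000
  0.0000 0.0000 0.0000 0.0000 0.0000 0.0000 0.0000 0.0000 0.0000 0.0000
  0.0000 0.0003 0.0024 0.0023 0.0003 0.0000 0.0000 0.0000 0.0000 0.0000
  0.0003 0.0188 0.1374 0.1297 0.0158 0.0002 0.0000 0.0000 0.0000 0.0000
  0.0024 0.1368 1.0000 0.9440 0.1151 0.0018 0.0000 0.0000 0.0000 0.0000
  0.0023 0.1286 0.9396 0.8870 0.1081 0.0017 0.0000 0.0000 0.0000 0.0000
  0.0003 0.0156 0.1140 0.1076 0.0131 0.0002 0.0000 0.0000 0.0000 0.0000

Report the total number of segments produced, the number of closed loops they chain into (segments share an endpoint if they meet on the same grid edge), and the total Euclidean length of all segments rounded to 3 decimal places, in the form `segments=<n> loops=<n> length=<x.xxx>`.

segments=8 loops=1 length=9.028

cell (6,1): code 0100 → (6.088,2.000)–(7.000,1.088)
cell (6,2): code 1100 → (6.102,3.000)–(6.088,2.000)
cell (6,3): code 1000 → (7.000,3.882)–(6.102,3.000)
cell (7,1): code 0110 → (7.000,1.088)–(8.000,1.104)
cell (7,3): code 1001 → (8.000,3.865)–(7.000,3.882)
cell (8,1): code 0010 → (8.000,1.104)–(8.880,2.000)
cell (8,2): code 0011 → (8.880,2.000)–(8.865,3.000)
cell (8,3): code 0001 → (8.865,3.000)–(8.000,3.865)
total: 8 segments, chained into 1 closed loop(s), length Σ = 9.027964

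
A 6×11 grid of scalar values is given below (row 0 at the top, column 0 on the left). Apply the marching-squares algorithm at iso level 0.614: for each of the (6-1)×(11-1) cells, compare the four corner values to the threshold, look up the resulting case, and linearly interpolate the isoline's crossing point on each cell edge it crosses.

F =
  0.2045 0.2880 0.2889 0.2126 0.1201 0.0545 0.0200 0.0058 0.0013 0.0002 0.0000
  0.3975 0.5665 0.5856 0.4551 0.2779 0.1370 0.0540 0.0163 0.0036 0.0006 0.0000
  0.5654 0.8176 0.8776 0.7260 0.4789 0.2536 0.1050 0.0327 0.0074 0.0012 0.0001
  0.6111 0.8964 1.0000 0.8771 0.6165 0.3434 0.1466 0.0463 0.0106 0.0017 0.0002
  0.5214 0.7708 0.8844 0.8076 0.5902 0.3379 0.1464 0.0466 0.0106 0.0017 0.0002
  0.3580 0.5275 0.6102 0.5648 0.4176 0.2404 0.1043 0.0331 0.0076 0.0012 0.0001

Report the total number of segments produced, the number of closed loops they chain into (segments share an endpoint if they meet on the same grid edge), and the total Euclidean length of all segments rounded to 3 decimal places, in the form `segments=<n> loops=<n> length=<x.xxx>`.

segments=14 loops=1 length=12.276

cell (1,0): code 0100 → (1.189,1.000)–(2.000,0.193)
cell (1,1): code 1100 → (1.097,2.000)–(1.189,1.000)
cell (1,2): code 1100 → (1.587,3.000)–(1.097,2.000)
cell (1,3): code 1000 → (2.000,3.453)–(1.587,3.000)
cell (2,0): code 0110 → (2.000,0.193)–(3.000,0.010)
cell (2,3): code 1101 → (2.982,4.000)–(2.000,3.453)
cell (2,4): code 1000 → (3.000,4.009)–(2.982,4.000)
cell (3,0): code 0110 → (3.000,0.010)–(4.000,0.371)
cell (3,3): code 1011 → (4.000,3.891)–(3.095,4.000)
cell (3,4): code 0001 → (3.095,4.000)–(3.000,4.009)
cell (4,0): code 0010 → (4.000,0.371)–(4.644,1.000)
cell (4,1): code 0011 → (4.644,1.000)–(4.986,2.000)
cell (4,2): code 0011 → (4.986,2.000)–(4.797,3.000)
cell (4,3): code 0001 → (4.797,3.000)–(4.000,3.891)
total: 14 segments, chained into 1 closed loop(s), length Σ = 12.276200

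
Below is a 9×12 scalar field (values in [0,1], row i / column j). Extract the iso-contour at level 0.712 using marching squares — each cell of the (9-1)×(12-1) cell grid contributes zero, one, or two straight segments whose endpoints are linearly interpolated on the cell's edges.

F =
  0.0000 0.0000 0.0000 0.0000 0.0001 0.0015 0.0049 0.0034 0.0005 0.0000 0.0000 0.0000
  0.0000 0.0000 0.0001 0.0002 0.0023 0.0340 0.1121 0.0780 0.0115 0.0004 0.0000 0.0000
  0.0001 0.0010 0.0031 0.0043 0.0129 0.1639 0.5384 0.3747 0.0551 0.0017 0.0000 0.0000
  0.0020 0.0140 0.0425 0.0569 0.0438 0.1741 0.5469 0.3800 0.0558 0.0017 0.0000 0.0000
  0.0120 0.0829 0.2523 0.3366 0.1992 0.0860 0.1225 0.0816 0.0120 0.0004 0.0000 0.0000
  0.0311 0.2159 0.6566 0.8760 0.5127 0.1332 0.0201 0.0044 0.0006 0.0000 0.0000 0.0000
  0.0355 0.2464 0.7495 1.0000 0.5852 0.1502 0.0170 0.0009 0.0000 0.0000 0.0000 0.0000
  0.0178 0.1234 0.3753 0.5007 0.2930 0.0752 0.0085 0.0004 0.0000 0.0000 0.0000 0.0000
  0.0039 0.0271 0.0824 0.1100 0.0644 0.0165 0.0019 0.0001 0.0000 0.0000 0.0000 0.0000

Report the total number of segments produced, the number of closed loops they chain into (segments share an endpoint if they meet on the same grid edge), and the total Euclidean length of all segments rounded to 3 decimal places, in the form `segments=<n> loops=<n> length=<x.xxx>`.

cell (4,2): code 0100 → (4.696,3.000)–(5.000,2.253)
cell (4,3): code 1000 → (5.000,3.451)–(4.696,3.000)
cell (5,1): code 0100 → (5.596,2.000)–(6.000,1.925)
cell (5,2): code 1110 → (5.000,2.253)–(5.596,2.000)
cell (5,3): code 1001 → (6.000,3.694)–(5.000,3.451)
cell (6,1): code 0010 → (6.000,1.925)–(6.100,2.000)
cell (6,2): code 0011 → (6.100,2.000)–(6.577,3.000)
cell (6,3): code 0001 → (6.577,3.000)–(6.000,3.694)
total: 8 segments, chained into 1 closed loop(s), length Σ = 5.573686

segments=8 loops=1 length=5.574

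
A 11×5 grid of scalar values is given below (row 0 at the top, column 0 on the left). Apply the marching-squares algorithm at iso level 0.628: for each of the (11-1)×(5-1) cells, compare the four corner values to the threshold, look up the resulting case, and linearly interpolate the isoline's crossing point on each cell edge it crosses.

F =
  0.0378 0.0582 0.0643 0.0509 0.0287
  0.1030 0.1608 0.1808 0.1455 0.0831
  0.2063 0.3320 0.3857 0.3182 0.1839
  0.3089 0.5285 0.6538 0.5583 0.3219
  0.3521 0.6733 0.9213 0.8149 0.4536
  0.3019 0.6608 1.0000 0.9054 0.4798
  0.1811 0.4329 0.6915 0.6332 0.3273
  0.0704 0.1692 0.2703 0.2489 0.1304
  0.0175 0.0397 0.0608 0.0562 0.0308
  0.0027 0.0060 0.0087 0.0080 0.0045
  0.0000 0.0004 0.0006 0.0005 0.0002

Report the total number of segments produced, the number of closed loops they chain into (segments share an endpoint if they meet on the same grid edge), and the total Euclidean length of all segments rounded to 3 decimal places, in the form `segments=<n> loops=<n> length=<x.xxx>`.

segments=14 loops=1 length=9.405

cell (2,1): code 0100 → (2.904,2.000)–(3.000,1.794)
cell (2,2): code 1000 → (3.000,2.270)–(2.904,2.000)
cell (3,0): code 0100 → (3.687,1.000)–(4.000,0.859)
cell (3,1): code 1110 → (3.000,1.794)–(3.687,1.000)
cell (3,2): code 1101 → (3.272,3.000)–(3.000,2.270)
cell (3,3): code 1000 → (4.000,3.517)–(3.272,3.000)
cell (4,0): code 0110 → (4.000,0.859)–(5.000,0.909)
cell (4,3): code 1001 → (5.000,3.652)–(4.000,3.517)
cell (5,0): code 0010 → (5.000,0.909)–(5.144,1.000)
cell (5,1): code 0111 → (5.144,1.000)–(6.000,1.754)
cell (5,3): code 1001 → (6.000,3.017)–(5.000,3.652)
cell (6,1): code 0010 → (6.000,1.754)–(6.151,2.000)
cell (6,2): code 0011 → (6.151,2.000)–(6.014,3.000)
cell (6,3): code 0001 → (6.014,3.000)–(6.000,3.017)
total: 14 segments, chained into 1 closed loop(s), length Σ = 9.404992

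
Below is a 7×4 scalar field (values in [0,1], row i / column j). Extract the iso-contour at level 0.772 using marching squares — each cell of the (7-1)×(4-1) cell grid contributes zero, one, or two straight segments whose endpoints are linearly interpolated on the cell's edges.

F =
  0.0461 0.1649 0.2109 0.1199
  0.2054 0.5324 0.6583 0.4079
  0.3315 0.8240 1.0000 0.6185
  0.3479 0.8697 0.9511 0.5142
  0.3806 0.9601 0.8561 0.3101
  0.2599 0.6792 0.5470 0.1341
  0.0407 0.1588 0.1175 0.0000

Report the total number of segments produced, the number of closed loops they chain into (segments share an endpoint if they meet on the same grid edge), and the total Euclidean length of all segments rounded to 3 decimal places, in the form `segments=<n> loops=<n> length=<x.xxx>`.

segments=10 loops=1 length=8.411

cell (1,0): code 0100 → (1.822,1.000)–(2.000,0.894)
cell (1,1): code 1100 → (1.333,2.000)–(1.822,1.000)
cell (1,2): code 1000 → (2.000,2.598)–(1.333,2.000)
cell (2,0): code 0110 → (2.000,0.894)–(3.000,0.813)
cell (2,2): code 1001 → (3.000,2.410)–(2.000,2.598)
cell (3,0): code 0110 → (3.000,0.813)–(4.000,0.675)
cell (3,2): code 1001 → (4.000,2.154)–(3.000,2.410)
cell (4,0): code 0010 → (4.000,0.675)–(4.670,1.000)
cell (4,1): code 0011 → (4.670,1.000)–(4.272,2.000)
cell (4,2): code 0001 → (4.272,2.000)–(4.000,2.154)
total: 10 segments, chained into 1 closed loop(s), length Σ = 8.411475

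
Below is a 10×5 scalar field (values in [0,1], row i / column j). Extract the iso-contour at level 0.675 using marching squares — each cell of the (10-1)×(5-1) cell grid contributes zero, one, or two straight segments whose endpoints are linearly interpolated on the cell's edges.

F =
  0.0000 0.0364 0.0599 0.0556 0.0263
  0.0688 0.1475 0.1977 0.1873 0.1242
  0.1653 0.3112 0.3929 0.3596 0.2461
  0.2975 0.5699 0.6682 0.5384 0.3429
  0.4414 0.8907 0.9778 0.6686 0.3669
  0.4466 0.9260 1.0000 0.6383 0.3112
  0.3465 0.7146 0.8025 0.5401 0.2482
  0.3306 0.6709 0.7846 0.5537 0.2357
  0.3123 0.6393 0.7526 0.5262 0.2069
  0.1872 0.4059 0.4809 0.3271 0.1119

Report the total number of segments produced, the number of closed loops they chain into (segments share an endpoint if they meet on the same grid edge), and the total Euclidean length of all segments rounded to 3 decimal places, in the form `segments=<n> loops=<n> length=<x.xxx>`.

cell (3,0): code 0100 → (3.328,1.000)–(4.000,0.520)
cell (3,1): code 1100 → (3.022,2.000)–(3.328,1.000)
cell (3,2): code 1000 → (4.000,2.979)–(3.022,2.000)
cell (4,0): code 0110 → (4.000,0.520)–(5.000,0.476)
cell (4,2): code 1001 → (5.000,2.899)–(4.000,2.979)
cell (5,0): code 0110 → (5.000,0.476)–(6.000,0.892)
cell (5,2): code 1001 → (6.000,2.486)–(5.000,2.899)
cell (6,0): code 0010 → (6.000,0.892)–(6.906,1.000)
cell (6,1): code 0111 → (6.906,1.000)–(7.000,1.036)
cell (6,2): code 1001 → (7.000,2.475)–(6.000,2.486)
cell (7,1): code 0110 → (7.000,1.036)–(8.000,1.315)
cell (7,2): code 1001 → (8.000,2.343)–(7.000,2.475)
cell (8,1): code 0010 → (8.000,1.315)–(8.286,2.000)
cell (8,2): code 0001 → (8.286,2.000)–(8.000,2.343)
total: 14 segments, chained into 1 closed loop(s), length Σ = 12.673169

segments=14 loops=1 length=12.673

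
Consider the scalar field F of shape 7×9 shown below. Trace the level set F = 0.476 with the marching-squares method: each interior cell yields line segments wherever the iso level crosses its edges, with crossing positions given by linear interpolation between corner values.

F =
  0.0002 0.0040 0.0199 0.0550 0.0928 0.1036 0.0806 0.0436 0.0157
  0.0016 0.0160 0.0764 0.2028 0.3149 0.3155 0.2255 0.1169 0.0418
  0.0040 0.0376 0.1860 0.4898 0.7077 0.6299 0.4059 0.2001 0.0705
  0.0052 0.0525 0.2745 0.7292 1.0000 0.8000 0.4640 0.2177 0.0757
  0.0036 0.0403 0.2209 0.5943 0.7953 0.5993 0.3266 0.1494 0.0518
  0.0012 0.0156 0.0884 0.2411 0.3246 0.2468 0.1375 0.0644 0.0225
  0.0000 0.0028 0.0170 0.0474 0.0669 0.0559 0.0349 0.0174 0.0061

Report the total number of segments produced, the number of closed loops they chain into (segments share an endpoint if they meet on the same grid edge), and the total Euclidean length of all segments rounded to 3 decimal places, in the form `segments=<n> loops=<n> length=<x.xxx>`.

segments=12 loops=1 length=10.508

cell (1,2): code 0100 → (1.952,3.000)–(2.000,2.955)
cell (1,3): code 1100 → (1.410,4.000)–(1.952,3.000)
cell (1,4): code 1100 → (1.510,5.000)–(1.410,4.000)
cell (1,5): code 1000 → (2.000,5.687)–(1.510,5.000)
cell (2,2): code 0110 → (2.000,2.955)–(3.000,2.443)
cell (2,5): code 1001 → (3.000,5.964)–(2.000,5.687)
cell (3,2): code 0110 → (3.000,2.443)–(4.000,2.683)
cell (3,5): code 1001 → (4.000,5.452)–(3.000,5.964)
cell (4,2): code 0010 → (4.000,2.683)–(4.335,3.000)
cell (4,3): code 0011 → (4.335,3.000)–(4.678,4.000)
cell (4,4): code 0011 → (4.678,4.000)–(4.350,5.000)
cell (4,5): code 0001 → (4.350,5.000)–(4.000,5.452)
total: 12 segments, chained into 1 closed loop(s), length Σ = 10.507540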